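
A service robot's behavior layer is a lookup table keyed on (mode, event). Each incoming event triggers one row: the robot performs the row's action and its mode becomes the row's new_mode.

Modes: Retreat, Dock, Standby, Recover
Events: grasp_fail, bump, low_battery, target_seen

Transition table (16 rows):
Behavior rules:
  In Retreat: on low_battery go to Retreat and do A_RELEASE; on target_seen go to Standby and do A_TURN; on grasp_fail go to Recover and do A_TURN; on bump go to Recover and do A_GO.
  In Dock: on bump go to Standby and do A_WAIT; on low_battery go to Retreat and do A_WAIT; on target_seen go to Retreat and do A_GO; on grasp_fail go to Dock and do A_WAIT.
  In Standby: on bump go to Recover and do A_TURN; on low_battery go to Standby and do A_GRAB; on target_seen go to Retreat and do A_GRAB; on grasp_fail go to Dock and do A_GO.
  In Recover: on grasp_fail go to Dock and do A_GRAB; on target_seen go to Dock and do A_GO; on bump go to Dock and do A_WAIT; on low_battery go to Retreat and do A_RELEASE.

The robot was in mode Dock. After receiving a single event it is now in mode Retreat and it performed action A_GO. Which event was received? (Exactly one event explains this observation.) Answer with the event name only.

try grasp_fail: (Dock, grasp_fail) → (Dock, A_WAIT)
try bump: (Dock, bump) → (Standby, A_WAIT)
try low_battery: (Dock, low_battery) → (Retreat, A_WAIT)
try target_seen: (Dock, target_seen) → (Retreat, A_GO)  ← matches

target_seen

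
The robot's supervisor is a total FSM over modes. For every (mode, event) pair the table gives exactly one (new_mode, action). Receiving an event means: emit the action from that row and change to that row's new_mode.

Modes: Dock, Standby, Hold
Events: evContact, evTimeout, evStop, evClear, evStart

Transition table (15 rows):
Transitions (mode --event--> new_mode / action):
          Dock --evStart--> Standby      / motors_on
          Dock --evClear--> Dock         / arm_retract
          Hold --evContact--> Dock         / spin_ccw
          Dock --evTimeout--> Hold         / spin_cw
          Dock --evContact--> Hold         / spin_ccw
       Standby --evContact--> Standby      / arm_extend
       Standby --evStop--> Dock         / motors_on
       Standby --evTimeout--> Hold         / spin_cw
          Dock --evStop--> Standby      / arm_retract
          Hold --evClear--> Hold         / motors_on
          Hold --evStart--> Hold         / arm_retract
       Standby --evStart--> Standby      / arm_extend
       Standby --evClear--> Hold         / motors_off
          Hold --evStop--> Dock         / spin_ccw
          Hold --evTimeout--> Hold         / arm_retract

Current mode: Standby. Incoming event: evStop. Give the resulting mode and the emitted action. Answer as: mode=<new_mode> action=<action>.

current mode = Standby; filter table to that mode:
  (Standby, evContact) → (Standby, arm_extend)
  (Standby, evStop) → (Dock, motors_on)  ← event matches
  (Standby, evTimeout) → (Hold, spin_cw)
  (Standby, evStart) → (Standby, arm_extend)
  (Standby, evClear) → (Hold, motors_off)
event = evStop selects (Dock, motors_on)

mode=Dock action=motors_on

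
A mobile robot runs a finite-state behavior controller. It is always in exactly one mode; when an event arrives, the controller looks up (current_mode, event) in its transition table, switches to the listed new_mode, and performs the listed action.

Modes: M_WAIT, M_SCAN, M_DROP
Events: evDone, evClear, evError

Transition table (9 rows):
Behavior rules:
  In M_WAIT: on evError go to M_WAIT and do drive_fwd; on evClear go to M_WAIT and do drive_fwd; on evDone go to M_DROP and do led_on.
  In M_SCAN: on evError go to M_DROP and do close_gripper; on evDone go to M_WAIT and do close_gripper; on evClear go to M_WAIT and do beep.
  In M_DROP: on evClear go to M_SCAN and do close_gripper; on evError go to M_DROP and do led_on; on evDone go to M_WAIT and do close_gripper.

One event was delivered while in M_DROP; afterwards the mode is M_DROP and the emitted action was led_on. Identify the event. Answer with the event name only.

evError

try evDone: (M_DROP, evDone) → (M_WAIT, close_gripper)
try evClear: (M_DROP, evClear) → (M_SCAN, close_gripper)
try evError: (M_DROP, evError) → (M_DROP, led_on)  ← matches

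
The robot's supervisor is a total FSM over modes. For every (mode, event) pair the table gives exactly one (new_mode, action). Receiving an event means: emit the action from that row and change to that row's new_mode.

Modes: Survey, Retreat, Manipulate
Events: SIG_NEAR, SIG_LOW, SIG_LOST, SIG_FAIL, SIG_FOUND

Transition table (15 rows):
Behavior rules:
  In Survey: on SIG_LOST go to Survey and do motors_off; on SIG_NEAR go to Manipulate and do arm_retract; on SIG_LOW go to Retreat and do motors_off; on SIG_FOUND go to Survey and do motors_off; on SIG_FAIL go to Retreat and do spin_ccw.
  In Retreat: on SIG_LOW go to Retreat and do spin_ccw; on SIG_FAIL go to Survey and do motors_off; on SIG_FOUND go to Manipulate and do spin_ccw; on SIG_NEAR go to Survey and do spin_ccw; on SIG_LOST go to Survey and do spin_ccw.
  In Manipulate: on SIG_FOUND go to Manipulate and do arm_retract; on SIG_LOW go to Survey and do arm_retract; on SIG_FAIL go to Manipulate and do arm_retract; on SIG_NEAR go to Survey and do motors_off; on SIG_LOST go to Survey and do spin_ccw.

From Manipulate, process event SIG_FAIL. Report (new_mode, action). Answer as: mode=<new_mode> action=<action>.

current mode = Manipulate; filter table to that mode:
  (Manipulate, SIG_FOUND) → (Manipulate, arm_retract)
  (Manipulate, SIG_LOW) → (Survey, arm_retract)
  (Manipulate, SIG_FAIL) → (Manipulate, arm_retract)  ← event matches
  (Manipulate, SIG_NEAR) → (Survey, motors_off)
  (Manipulate, SIG_LOST) → (Survey, spin_ccw)
event = SIG_FAIL selects (Manipulate, arm_retract)

mode=Manipulate action=arm_retract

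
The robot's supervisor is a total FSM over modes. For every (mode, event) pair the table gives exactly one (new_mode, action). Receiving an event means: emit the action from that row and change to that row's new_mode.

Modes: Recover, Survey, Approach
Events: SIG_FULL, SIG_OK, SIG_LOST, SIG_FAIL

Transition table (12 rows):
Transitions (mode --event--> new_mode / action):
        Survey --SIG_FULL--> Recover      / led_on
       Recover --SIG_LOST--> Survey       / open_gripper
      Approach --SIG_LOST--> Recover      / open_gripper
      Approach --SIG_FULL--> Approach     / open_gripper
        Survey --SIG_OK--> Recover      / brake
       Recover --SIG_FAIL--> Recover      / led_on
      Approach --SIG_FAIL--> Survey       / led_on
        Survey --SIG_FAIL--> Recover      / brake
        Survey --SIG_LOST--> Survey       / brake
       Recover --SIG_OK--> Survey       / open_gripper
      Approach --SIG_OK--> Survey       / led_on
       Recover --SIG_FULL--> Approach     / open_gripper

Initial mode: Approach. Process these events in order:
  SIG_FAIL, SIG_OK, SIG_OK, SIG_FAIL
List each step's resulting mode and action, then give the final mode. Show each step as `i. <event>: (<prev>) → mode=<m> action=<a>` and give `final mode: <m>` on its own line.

final mode: Recover

1. SIG_FAIL: (Approach) → mode=Survey action=led_on
2. SIG_OK: (Survey) → mode=Recover action=brake
3. SIG_OK: (Recover) → mode=Survey action=open_gripper
4. SIG_FAIL: (Survey) → mode=Recover action=brake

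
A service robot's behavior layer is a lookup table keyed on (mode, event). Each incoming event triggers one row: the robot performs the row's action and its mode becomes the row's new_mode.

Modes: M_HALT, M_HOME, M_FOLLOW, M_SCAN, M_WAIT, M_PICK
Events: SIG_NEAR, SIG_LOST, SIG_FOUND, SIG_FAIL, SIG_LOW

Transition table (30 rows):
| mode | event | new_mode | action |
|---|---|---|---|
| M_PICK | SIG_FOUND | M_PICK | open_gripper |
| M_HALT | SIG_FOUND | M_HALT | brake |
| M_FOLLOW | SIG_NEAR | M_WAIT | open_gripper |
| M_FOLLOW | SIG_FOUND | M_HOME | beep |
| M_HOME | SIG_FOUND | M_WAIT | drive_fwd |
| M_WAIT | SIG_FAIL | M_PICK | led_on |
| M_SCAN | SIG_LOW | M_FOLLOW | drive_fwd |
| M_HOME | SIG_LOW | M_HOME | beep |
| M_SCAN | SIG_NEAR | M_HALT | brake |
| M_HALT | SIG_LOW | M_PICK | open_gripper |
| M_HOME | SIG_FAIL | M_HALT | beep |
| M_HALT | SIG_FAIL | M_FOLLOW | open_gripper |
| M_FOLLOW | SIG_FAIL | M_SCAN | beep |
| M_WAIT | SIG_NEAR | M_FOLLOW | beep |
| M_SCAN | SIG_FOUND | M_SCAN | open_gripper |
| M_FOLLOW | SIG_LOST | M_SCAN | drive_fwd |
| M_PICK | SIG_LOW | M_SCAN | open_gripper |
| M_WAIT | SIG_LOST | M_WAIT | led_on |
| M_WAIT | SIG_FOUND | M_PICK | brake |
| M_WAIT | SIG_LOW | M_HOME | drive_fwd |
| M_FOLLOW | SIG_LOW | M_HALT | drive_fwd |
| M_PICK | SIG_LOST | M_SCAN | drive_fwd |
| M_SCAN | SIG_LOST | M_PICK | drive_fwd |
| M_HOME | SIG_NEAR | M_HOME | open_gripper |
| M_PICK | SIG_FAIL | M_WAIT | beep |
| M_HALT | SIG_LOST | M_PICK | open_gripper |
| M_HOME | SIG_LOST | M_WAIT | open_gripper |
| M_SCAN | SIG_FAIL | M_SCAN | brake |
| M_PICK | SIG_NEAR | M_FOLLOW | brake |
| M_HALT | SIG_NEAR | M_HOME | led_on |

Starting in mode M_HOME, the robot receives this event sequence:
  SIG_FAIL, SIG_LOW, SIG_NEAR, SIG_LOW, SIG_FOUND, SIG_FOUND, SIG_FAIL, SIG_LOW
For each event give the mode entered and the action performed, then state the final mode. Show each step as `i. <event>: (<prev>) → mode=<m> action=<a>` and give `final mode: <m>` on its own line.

final mode: M_HALT

1. SIG_FAIL: (M_HOME) → mode=M_HALT action=beep
2. SIG_LOW: (M_HALT) → mode=M_PICK action=open_gripper
3. SIG_NEAR: (M_PICK) → mode=M_FOLLOW action=brake
4. SIG_LOW: (M_FOLLOW) → mode=M_HALT action=drive_fwd
5. SIG_FOUND: (M_HALT) → mode=M_HALT action=brake
6. SIG_FOUND: (M_HALT) → mode=M_HALT action=brake
7. SIG_FAIL: (M_HALT) → mode=M_FOLLOW action=open_gripper
8. SIG_LOW: (M_FOLLOW) → mode=M_HALT action=drive_fwd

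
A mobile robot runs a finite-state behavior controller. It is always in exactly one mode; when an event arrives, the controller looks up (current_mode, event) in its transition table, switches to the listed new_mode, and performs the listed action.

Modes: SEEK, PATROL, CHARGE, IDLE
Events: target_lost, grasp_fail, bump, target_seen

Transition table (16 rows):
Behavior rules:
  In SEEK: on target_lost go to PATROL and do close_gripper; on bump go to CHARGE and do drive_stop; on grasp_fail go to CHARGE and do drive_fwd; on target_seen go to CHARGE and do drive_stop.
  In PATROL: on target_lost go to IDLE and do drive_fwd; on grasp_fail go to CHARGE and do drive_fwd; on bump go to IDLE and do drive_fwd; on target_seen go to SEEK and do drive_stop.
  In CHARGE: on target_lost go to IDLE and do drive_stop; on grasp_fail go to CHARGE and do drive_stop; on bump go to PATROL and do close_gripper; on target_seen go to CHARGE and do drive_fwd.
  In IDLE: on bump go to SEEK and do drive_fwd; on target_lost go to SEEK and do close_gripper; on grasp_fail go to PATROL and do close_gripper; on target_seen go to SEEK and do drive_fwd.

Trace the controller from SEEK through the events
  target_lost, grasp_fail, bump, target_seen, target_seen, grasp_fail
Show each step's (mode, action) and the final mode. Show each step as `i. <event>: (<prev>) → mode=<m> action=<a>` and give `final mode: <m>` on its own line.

final mode: CHARGE

1. target_lost: (SEEK) → mode=PATROL action=close_gripper
2. grasp_fail: (PATROL) → mode=CHARGE action=drive_fwd
3. bump: (CHARGE) → mode=PATROL action=close_gripper
4. target_seen: (PATROL) → mode=SEEK action=drive_stop
5. target_seen: (SEEK) → mode=CHARGE action=drive_stop
6. grasp_fail: (CHARGE) → mode=CHARGE action=drive_stop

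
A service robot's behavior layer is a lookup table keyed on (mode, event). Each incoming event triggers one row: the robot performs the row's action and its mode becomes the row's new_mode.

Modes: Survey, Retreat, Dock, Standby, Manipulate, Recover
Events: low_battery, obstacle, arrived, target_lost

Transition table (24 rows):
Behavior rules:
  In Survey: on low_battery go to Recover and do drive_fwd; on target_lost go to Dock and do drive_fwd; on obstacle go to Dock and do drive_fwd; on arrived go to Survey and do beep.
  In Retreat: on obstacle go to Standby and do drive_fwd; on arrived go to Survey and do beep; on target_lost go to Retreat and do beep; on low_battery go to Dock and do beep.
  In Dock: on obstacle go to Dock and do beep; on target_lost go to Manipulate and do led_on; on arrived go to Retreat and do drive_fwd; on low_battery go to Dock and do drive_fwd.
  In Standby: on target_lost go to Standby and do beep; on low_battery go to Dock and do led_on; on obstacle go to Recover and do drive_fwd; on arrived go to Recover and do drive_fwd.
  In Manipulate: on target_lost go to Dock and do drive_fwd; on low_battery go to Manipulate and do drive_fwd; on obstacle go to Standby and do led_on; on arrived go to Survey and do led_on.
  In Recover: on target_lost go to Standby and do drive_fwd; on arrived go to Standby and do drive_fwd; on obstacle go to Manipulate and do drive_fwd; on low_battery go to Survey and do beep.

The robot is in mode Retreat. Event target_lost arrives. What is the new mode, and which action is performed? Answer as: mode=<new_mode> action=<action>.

mode=Retreat action=beep

current mode = Retreat; filter table to that mode:
  (Retreat, obstacle) → (Standby, drive_fwd)
  (Retreat, arrived) → (Survey, beep)
  (Retreat, target_lost) → (Retreat, beep)  ← event matches
  (Retreat, low_battery) → (Dock, beep)
event = target_lost selects (Retreat, beep)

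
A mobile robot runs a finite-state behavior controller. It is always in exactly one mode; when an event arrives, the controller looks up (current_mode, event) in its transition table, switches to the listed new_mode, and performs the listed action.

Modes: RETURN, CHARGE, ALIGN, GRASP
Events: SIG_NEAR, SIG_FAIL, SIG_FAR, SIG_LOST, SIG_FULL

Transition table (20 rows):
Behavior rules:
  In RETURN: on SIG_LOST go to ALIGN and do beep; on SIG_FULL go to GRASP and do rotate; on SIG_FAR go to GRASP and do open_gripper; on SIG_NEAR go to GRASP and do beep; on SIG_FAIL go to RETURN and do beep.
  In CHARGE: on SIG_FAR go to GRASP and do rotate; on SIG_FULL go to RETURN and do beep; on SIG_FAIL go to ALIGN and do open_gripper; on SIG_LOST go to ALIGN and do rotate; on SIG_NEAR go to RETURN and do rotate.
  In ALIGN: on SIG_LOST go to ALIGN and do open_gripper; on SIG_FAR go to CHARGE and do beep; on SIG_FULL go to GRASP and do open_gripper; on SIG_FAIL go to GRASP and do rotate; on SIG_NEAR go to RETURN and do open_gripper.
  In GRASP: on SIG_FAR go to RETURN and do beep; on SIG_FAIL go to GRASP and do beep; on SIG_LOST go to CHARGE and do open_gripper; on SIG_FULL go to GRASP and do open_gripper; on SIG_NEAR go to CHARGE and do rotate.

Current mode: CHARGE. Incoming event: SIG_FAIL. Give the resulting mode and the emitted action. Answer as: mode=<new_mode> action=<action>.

current mode = CHARGE; filter table to that mode:
  (CHARGE, SIG_FAR) → (GRASP, rotate)
  (CHARGE, SIG_FULL) → (RETURN, beep)
  (CHARGE, SIG_FAIL) → (ALIGN, open_gripper)  ← event matches
  (CHARGE, SIG_LOST) → (ALIGN, rotate)
  (CHARGE, SIG_NEAR) → (RETURN, rotate)
event = SIG_FAIL selects (ALIGN, open_gripper)

mode=ALIGN action=open_gripper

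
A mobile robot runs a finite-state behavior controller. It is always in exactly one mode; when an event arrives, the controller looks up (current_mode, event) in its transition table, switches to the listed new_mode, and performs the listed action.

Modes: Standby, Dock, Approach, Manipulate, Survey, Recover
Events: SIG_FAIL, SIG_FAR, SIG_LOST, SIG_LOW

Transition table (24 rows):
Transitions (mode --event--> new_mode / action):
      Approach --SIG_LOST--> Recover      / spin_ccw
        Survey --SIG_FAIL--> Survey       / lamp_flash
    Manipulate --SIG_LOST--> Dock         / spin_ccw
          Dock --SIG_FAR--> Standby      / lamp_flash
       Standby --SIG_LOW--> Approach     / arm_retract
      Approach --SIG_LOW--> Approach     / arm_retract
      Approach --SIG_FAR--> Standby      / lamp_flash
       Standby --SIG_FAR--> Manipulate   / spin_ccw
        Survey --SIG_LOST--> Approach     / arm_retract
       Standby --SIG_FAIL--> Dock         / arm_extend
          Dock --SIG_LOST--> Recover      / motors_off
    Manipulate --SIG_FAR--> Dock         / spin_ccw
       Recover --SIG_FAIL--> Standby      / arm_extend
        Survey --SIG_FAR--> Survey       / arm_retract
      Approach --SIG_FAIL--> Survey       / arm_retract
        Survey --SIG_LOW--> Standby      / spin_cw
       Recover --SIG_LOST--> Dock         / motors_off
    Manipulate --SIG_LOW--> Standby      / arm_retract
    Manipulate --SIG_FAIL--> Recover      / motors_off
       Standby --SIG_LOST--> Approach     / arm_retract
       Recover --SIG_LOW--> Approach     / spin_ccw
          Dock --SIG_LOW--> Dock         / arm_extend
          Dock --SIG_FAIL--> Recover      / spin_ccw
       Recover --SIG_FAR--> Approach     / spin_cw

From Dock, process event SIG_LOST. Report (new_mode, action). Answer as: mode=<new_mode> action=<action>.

current mode = Dock; filter table to that mode:
  (Dock, SIG_FAR) → (Standby, lamp_flash)
  (Dock, SIG_LOST) → (Recover, motors_off)  ← event matches
  (Dock, SIG_LOW) → (Dock, arm_extend)
  (Dock, SIG_FAIL) → (Recover, spin_ccw)
event = SIG_LOST selects (Recover, motors_off)

mode=Recover action=motors_off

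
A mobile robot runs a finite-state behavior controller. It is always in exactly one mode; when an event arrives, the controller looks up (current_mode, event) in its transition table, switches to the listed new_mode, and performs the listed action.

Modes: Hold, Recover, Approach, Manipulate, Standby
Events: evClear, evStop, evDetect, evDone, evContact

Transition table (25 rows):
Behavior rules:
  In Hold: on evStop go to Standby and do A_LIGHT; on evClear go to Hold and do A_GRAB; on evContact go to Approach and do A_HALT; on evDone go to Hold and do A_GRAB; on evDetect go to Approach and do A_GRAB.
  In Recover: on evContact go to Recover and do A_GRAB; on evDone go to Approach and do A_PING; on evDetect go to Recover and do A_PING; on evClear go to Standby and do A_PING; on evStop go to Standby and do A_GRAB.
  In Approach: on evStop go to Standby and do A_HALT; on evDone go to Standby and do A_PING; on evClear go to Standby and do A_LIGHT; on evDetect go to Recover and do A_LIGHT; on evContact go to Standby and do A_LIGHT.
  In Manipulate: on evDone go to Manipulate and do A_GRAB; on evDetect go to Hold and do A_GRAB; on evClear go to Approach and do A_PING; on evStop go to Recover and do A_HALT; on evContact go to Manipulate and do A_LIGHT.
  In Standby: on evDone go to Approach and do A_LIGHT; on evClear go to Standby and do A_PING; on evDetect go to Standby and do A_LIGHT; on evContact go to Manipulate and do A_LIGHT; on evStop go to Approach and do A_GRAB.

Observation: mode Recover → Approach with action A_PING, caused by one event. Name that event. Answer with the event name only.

evDone

try evClear: (Recover, evClear) → (Standby, A_PING)
try evStop: (Recover, evStop) → (Standby, A_GRAB)
try evDetect: (Recover, evDetect) → (Recover, A_PING)
try evDone: (Recover, evDone) → (Approach, A_PING)  ← matches
try evContact: (Recover, evContact) → (Recover, A_GRAB)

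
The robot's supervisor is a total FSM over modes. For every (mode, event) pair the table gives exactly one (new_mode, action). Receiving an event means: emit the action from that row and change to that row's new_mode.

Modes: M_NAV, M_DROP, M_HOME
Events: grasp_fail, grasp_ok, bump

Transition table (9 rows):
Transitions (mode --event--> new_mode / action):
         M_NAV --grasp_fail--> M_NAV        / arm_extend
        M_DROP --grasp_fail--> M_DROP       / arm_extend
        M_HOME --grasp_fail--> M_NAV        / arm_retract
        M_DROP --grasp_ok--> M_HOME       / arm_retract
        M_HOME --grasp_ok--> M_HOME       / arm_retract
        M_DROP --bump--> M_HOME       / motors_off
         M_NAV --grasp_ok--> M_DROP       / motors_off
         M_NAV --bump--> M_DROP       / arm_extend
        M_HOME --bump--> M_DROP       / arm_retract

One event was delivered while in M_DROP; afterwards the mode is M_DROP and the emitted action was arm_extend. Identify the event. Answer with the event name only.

try grasp_fail: (M_DROP, grasp_fail) → (M_DROP, arm_extend)  ← matches
try grasp_ok: (M_DROP, grasp_ok) → (M_HOME, arm_retract)
try bump: (M_DROP, bump) → (M_HOME, motors_off)

grasp_fail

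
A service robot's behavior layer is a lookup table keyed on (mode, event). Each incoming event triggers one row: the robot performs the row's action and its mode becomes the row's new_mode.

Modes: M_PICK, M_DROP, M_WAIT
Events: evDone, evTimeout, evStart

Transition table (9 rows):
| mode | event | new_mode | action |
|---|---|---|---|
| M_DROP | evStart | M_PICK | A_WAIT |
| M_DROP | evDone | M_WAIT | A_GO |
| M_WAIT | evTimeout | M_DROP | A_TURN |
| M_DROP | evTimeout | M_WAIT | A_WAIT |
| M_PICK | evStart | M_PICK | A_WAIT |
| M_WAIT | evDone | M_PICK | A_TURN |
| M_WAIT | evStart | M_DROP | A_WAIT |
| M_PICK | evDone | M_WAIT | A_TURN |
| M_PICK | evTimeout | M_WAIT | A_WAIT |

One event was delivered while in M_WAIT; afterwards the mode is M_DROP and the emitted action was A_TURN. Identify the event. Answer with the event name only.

try evDone: (M_WAIT, evDone) → (M_PICK, A_TURN)
try evTimeout: (M_WAIT, evTimeout) → (M_DROP, A_TURN)  ← matches
try evStart: (M_WAIT, evStart) → (M_DROP, A_WAIT)

evTimeout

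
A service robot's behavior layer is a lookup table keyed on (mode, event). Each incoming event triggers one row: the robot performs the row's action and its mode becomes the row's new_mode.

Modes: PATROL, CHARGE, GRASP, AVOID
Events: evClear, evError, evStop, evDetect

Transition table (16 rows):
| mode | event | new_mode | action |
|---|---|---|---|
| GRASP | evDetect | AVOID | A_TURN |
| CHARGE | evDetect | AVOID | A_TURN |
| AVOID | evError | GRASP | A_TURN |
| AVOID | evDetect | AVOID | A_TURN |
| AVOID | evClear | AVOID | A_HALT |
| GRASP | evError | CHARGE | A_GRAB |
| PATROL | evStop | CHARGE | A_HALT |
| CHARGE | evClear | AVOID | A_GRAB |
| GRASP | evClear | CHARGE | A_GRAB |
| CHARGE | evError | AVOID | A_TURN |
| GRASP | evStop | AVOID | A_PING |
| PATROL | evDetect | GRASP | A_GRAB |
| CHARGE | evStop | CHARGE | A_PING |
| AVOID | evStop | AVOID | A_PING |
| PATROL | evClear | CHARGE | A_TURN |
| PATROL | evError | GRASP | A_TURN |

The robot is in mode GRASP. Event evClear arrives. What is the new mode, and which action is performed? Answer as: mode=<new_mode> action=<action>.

current mode = GRASP; filter table to that mode:
  (GRASP, evDetect) → (AVOID, A_TURN)
  (GRASP, evError) → (CHARGE, A_GRAB)
  (GRASP, evClear) → (CHARGE, A_GRAB)  ← event matches
  (GRASP, evStop) → (AVOID, A_PING)
event = evClear selects (CHARGE, A_GRAB)

mode=CHARGE action=A_GRAB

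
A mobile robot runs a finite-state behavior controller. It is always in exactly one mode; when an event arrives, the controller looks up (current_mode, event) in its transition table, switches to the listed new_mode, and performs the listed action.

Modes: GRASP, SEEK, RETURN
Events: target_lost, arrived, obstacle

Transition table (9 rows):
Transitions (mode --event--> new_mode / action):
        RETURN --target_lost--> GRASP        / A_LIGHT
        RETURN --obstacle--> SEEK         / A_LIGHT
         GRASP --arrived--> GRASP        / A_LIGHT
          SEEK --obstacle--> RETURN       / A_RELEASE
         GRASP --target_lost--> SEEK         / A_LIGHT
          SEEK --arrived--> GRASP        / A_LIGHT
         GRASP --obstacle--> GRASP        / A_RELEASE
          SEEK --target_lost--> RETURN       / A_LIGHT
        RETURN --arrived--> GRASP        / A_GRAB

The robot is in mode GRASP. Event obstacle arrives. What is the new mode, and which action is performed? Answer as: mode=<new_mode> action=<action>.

mode=GRASP action=A_RELEASE

current mode = GRASP; filter table to that mode:
  (GRASP, arrived) → (GRASP, A_LIGHT)
  (GRASP, target_lost) → (SEEK, A_LIGHT)
  (GRASP, obstacle) → (GRASP, A_RELEASE)  ← event matches
event = obstacle selects (GRASP, A_RELEASE)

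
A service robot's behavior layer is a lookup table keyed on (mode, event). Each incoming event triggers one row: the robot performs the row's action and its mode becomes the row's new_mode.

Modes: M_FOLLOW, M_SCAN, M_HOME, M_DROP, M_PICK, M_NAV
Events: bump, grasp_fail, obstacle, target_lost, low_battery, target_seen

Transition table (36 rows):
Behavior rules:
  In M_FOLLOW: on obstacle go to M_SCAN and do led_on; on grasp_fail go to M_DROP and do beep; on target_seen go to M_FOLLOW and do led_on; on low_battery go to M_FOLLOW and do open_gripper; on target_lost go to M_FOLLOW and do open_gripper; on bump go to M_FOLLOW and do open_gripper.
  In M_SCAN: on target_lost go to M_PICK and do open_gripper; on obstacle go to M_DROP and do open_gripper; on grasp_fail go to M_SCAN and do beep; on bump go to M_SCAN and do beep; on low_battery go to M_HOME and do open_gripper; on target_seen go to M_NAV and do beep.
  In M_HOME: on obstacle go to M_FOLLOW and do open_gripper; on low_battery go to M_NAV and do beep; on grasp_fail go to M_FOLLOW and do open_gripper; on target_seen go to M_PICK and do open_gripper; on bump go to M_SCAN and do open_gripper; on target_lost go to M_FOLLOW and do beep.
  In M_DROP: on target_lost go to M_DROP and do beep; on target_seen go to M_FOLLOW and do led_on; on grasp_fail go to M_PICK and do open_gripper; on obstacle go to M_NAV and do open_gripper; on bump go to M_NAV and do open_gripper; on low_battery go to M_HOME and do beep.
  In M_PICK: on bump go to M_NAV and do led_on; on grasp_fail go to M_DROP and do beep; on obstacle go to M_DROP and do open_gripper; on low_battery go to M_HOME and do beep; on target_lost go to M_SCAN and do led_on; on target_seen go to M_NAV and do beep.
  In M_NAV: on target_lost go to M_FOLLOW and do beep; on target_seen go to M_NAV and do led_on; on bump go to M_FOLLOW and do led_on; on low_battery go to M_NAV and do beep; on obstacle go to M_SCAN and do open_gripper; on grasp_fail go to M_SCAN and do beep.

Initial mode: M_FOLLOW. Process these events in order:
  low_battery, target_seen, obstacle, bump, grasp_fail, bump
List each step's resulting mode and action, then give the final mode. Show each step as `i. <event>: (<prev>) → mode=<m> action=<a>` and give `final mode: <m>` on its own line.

1. low_battery: (M_FOLLOW) → mode=M_FOLLOW action=open_gripper
2. target_seen: (M_FOLLOW) → mode=M_FOLLOW action=led_on
3. obstacle: (M_FOLLOW) → mode=M_SCAN action=led_on
4. bump: (M_SCAN) → mode=M_SCAN action=beep
5. grasp_fail: (M_SCAN) → mode=M_SCAN action=beep
6. bump: (M_SCAN) → mode=M_SCAN action=beep

final mode: M_SCAN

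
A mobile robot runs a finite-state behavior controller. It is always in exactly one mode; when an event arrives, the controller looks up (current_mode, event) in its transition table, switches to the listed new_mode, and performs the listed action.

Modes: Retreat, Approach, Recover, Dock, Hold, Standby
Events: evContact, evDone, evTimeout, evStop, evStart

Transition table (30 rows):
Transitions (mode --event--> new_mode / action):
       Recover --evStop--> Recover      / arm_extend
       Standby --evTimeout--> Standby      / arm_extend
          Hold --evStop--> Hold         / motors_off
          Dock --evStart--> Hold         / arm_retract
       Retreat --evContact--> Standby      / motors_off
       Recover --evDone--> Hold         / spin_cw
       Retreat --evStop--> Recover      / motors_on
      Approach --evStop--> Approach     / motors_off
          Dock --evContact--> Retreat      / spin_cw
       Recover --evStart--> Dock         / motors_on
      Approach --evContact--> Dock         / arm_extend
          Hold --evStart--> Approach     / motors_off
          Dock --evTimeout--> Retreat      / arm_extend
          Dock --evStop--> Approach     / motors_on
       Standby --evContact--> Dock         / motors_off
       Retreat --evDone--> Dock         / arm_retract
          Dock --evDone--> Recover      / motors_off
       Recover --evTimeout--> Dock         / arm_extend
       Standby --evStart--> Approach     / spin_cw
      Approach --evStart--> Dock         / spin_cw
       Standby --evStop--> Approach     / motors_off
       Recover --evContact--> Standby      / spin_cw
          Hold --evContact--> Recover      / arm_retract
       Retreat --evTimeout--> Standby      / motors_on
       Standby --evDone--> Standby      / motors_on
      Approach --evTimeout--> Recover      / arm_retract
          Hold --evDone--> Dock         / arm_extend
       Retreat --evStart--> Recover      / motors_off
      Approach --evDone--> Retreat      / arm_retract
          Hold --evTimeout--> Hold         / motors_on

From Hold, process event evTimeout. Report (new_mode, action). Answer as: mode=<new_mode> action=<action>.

mode=Hold action=motors_on

current mode = Hold; filter table to that mode:
  (Hold, evStop) → (Hold, motors_off)
  (Hold, evStart) → (Approach, motors_off)
  (Hold, evContact) → (Recover, arm_retract)
  (Hold, evDone) → (Dock, arm_extend)
  (Hold, evTimeout) → (Hold, motors_on)  ← event matches
event = evTimeout selects (Hold, motors_on)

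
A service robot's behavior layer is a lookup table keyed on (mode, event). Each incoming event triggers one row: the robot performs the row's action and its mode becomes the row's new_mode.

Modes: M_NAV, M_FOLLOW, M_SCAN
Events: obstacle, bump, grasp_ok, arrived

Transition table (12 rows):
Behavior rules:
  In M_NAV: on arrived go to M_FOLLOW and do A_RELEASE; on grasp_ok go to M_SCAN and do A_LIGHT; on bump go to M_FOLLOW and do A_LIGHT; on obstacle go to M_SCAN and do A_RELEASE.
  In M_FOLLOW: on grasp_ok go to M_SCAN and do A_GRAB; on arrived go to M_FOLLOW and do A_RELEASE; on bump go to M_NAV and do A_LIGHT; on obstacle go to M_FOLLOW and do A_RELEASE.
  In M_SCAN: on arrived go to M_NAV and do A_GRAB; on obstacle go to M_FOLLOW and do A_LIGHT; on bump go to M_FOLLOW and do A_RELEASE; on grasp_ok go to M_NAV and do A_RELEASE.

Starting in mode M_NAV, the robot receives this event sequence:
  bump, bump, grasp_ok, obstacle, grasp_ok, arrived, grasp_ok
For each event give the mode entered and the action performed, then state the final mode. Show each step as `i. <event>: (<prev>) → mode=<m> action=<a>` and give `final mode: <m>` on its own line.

final mode: M_SCAN

1. bump: (M_NAV) → mode=M_FOLLOW action=A_LIGHT
2. bump: (M_FOLLOW) → mode=M_NAV action=A_LIGHT
3. grasp_ok: (M_NAV) → mode=M_SCAN action=A_LIGHT
4. obstacle: (M_SCAN) → mode=M_FOLLOW action=A_LIGHT
5. grasp_ok: (M_FOLLOW) → mode=M_SCAN action=A_GRAB
6. arrived: (M_SCAN) → mode=M_NAV action=A_GRAB
7. grasp_ok: (M_NAV) → mode=M_SCAN action=A_LIGHT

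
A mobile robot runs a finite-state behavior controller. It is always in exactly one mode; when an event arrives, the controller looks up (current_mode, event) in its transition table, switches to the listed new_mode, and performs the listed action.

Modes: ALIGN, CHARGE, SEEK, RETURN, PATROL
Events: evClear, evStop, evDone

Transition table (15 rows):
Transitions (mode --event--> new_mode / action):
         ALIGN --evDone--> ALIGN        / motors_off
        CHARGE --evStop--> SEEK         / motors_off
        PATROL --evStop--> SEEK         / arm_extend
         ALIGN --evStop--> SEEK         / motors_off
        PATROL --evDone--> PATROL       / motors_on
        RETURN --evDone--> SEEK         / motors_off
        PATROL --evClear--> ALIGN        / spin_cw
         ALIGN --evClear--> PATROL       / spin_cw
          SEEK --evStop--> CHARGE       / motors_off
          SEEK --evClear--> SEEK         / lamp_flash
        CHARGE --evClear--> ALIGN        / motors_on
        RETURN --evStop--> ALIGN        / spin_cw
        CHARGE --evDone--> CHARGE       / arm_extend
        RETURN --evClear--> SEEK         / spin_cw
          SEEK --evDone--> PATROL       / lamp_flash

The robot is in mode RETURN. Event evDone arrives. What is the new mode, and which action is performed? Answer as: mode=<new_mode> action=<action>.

current mode = RETURN; filter table to that mode:
  (RETURN, evDone) → (SEEK, motors_off)  ← event matches
  (RETURN, evStop) → (ALIGN, spin_cw)
  (RETURN, evClear) → (SEEK, spin_cw)
event = evDone selects (SEEK, motors_off)

mode=SEEK action=motors_off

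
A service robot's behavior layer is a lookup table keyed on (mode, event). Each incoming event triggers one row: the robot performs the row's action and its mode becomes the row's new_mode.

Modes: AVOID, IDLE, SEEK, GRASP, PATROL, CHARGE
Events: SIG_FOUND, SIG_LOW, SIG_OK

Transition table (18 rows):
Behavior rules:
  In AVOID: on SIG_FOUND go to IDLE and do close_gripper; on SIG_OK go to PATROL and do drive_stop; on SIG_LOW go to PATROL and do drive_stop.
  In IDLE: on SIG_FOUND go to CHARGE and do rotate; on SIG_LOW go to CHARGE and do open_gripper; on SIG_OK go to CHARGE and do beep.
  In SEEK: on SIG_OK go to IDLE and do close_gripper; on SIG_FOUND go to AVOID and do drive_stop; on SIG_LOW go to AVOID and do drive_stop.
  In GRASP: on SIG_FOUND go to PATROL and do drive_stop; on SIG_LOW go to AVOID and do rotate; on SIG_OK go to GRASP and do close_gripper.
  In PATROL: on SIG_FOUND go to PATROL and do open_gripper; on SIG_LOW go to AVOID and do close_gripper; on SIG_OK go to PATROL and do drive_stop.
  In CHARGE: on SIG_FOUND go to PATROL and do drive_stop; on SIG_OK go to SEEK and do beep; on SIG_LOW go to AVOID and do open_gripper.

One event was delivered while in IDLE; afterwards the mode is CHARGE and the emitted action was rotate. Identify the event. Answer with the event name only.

SIG_FOUND

try SIG_FOUND: (IDLE, SIG_FOUND) → (CHARGE, rotate)  ← matches
try SIG_LOW: (IDLE, SIG_LOW) → (CHARGE, open_gripper)
try SIG_OK: (IDLE, SIG_OK) → (CHARGE, beep)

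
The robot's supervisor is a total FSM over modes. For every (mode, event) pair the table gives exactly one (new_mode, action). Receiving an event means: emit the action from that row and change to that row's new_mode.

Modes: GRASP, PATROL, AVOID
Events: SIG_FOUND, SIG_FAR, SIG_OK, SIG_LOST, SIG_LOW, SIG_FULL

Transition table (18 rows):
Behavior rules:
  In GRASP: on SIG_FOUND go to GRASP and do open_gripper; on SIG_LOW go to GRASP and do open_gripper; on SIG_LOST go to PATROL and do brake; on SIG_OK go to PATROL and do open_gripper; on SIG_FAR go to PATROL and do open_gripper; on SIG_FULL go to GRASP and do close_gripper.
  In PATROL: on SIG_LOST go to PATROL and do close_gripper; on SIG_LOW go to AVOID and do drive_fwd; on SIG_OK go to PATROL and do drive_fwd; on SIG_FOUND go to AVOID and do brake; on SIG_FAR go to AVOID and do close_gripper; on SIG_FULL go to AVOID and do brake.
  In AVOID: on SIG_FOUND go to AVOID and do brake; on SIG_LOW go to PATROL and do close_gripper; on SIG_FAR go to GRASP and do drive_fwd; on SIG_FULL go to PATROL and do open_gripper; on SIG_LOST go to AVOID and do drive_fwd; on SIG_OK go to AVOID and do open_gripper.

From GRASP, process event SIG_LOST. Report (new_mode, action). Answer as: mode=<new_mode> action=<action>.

mode=PATROL action=brake

current mode = GRASP; filter table to that mode:
  (GRASP, SIG_FOUND) → (GRASP, open_gripper)
  (GRASP, SIG_LOW) → (GRASP, open_gripper)
  (GRASP, SIG_LOST) → (PATROL, brake)  ← event matches
  (GRASP, SIG_OK) → (PATROL, open_gripper)
  (GRASP, SIG_FAR) → (PATROL, open_gripper)
  (GRASP, SIG_FULL) → (GRASP, close_gripper)
event = SIG_LOST selects (PATROL, brake)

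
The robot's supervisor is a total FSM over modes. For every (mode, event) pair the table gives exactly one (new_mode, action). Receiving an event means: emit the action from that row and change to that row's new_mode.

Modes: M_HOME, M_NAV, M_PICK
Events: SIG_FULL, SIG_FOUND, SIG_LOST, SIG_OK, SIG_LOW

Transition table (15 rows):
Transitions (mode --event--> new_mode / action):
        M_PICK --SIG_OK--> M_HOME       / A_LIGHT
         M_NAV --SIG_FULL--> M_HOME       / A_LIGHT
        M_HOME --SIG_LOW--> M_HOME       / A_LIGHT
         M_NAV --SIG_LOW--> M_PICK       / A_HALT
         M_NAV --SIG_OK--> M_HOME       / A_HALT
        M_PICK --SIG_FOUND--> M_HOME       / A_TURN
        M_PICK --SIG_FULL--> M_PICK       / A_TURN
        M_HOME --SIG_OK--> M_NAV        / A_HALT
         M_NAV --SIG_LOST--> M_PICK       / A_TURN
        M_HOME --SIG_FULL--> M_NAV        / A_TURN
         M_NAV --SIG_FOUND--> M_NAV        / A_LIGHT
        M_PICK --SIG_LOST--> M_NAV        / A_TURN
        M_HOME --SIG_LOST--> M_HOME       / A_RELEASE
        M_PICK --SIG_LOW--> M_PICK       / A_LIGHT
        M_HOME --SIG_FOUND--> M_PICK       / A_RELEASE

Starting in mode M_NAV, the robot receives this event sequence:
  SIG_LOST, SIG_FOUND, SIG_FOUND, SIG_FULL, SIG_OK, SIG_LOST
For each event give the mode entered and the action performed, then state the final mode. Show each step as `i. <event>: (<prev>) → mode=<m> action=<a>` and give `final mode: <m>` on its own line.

final mode: M_HOME

1. SIG_LOST: (M_NAV) → mode=M_PICK action=A_TURN
2. SIG_FOUND: (M_PICK) → mode=M_HOME action=A_TURN
3. SIG_FOUND: (M_HOME) → mode=M_PICK action=A_RELEASE
4. SIG_FULL: (M_PICK) → mode=M_PICK action=A_TURN
5. SIG_OK: (M_PICK) → mode=M_HOME action=A_LIGHT
6. SIG_LOST: (M_HOME) → mode=M_HOME action=A_RELEASE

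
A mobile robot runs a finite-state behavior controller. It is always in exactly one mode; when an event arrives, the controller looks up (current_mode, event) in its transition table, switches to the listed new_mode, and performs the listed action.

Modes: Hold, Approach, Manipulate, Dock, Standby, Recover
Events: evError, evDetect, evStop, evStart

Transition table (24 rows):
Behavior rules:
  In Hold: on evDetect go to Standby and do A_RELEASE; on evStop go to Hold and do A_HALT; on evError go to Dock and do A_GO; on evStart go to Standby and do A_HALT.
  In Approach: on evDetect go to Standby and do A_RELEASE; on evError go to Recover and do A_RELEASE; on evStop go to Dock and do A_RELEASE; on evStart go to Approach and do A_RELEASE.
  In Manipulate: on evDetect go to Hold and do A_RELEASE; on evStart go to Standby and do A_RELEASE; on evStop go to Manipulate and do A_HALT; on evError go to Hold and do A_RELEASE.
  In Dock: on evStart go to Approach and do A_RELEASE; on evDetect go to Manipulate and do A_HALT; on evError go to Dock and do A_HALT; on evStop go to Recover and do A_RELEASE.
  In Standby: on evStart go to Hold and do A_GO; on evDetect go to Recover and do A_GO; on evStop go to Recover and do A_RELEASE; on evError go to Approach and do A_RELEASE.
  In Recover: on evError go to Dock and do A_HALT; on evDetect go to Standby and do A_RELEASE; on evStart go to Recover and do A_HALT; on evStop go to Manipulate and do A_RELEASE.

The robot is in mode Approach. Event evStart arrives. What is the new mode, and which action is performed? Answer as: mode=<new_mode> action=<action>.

current mode = Approach; filter table to that mode:
  (Approach, evDetect) → (Standby, A_RELEASE)
  (Approach, evError) → (Recover, A_RELEASE)
  (Approach, evStop) → (Dock, A_RELEASE)
  (Approach, evStart) → (Approach, A_RELEASE)  ← event matches
event = evStart selects (Approach, A_RELEASE)

mode=Approach action=A_RELEASE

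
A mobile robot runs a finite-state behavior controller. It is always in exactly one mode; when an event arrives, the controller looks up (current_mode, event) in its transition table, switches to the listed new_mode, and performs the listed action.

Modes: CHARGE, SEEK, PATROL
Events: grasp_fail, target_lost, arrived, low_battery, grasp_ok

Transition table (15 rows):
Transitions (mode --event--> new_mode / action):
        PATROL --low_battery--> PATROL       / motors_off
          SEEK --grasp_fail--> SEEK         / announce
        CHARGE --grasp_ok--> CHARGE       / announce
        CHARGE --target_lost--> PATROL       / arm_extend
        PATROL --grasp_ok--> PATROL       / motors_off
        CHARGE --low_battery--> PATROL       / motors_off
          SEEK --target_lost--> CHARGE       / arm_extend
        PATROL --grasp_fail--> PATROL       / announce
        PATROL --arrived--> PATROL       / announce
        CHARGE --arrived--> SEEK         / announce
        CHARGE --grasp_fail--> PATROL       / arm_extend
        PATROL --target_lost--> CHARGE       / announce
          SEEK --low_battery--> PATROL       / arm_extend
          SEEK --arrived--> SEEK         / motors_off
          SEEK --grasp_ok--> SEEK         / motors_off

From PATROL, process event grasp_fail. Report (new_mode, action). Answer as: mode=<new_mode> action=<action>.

current mode = PATROL; filter table to that mode:
  (PATROL, low_battery) → (PATROL, motors_off)
  (PATROL, grasp_ok) → (PATROL, motors_off)
  (PATROL, grasp_fail) → (PATROL, announce)  ← event matches
  (PATROL, arrived) → (PATROL, announce)
  (PATROL, target_lost) → (CHARGE, announce)
event = grasp_fail selects (PATROL, announce)

mode=PATROL action=announce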